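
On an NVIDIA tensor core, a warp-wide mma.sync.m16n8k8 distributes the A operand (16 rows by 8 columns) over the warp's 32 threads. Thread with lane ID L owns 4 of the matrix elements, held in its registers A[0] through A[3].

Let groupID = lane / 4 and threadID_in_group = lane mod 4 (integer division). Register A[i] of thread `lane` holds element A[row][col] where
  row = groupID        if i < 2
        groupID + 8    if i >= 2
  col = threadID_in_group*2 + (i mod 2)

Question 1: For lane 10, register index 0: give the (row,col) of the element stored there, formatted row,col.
L=10->g=10>>2=2, t=10&3=2
[0]->row 2+0=2  col 2·2+0=4

2,4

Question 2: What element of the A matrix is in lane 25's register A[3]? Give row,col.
lane 25: gr=6 (25/4), th=1 (25%4)
i=3: r=6+8=14, c=1*2+1=3

14,3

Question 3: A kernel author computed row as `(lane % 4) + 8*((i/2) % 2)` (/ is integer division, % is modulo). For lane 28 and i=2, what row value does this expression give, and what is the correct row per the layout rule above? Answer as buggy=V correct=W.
buggy=8 correct=15

`(lane % 4) + 8*((i/2) % 2)`[28,2]→8
L=28→G=28>>2=7, T=28&3=0
[2]→row 7+8=15  col 0·2+0=0
row: 8 vs 15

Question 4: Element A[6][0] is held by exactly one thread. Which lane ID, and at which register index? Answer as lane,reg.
r=6->g=6,rb=0  c=0->t=0,b0=0
L=6*4+0=24  i=0*2+0=0

24,0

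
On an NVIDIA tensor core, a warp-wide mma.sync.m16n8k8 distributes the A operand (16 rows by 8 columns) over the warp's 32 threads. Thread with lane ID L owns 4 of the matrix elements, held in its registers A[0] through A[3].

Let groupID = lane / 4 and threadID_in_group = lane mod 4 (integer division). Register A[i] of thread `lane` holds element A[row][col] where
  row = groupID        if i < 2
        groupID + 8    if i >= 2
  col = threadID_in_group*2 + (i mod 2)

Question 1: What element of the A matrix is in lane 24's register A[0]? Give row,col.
6,0

lane 24: grp=6 (24/4), tig=0 (24%4)
i=0: r=6+0=6, c=0*2+0=0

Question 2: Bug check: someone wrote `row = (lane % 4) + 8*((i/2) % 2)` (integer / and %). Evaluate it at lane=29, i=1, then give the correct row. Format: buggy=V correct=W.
`(lane % 4) + 8*((i/2) % 2)`[29,1]->1
29: g=7,t=1
[1] (7+0,1*2+1) = (7,3)
row: 1 vs 7

buggy=1 correct=7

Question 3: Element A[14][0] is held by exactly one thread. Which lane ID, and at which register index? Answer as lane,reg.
r=14→G=6,rhi=1  c=0→T=0,p=0
L=6*4+0=24  i=1*2+0=2

24,2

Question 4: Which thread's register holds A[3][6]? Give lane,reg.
15,0

r:3=>grp=3,rB=0  c:6=>tig=3,lo=0
L=3*4+3=15  i=0*2+0=0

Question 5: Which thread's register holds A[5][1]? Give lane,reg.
20,1

r=5->g=5,rb=0  c=1->t=0,b0=1
L=5*4+0=20  i=0*2+1=1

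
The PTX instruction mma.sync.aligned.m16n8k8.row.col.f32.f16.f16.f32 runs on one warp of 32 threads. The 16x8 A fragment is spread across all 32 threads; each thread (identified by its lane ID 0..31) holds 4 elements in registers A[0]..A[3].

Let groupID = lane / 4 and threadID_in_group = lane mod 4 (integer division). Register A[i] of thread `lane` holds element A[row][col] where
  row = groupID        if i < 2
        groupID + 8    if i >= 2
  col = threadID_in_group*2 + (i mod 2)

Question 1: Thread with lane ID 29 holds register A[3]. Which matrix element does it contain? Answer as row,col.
15,3

lane 29->29/4=7, 29 mod 4=1
i=3  r:7+8->15  c:2·1+1->3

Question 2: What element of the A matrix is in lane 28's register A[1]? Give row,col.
L=28=>grp=28>>2=7, tig=28&3=0
[1]=>row 7+0=7  col 0·2+1=1

7,1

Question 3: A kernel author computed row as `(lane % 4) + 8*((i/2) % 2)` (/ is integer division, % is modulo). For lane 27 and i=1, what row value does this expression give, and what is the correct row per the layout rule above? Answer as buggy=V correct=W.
buggy=3 correct=6

`(lane % 4) + 8*((i/2) % 2)`[27,1]⇒3
27: gr=6,th=3
[1] (6+0,3*2+1) = (6,7)
row: 3 vs 6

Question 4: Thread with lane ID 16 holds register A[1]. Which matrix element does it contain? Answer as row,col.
L=16→G=16>>2=4, T=16&3=0
[1]→row 4+0=4  col 0·2+1=1

4,1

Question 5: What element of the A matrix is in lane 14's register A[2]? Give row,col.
lane 14->14/4=3, 14 mod 4=2
i=2  r:3+8->11  c:2·2+0->4

11,4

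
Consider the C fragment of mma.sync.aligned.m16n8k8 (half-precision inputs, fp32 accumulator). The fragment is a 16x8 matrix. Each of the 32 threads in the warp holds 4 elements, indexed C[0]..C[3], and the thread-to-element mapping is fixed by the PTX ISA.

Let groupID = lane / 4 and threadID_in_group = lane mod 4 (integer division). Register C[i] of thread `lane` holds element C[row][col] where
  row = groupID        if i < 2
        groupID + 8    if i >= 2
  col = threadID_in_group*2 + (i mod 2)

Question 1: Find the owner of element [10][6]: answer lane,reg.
11,2

r=10->g=2,rb=1  c=6->t=3,b0=0
L=2*4+3=11  i=1*2+0=2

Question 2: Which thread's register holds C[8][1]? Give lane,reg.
r=8→G=0,rhi=1  c=1→T=0,p=1
L=0*4+0=0  i=1*2+1=3

0,3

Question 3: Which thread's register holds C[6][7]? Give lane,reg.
27,1

r=6⇒gr=6,Rb=0  c=7⇒th=3,odd=1
L=6*4+3=27  i=0*2+1=1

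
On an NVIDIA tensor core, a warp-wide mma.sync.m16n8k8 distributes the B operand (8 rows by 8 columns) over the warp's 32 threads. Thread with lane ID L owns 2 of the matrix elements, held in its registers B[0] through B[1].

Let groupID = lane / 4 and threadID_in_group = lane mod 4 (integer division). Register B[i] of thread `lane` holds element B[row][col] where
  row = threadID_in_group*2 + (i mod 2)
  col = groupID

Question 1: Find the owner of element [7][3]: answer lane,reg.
15,1

c=3⇒gr=3  r=7⇒th=3,odd=1
L=3*4+3=15  i=1=1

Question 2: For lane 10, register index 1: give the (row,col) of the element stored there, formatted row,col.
lane 10→10/4=2, 10 mod 4=2
i=1  r:2·2+1→5  c:2

5,2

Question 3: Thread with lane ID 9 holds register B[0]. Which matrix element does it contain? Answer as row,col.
lane 9: grp=2 (9/4), tig=1 (9%4)
i=0: r=1*2+0=2, c=grp=2

2,2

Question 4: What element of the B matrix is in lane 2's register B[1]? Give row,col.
5,0

lane 2: grp=0 (2/4), tig=2 (2%4)
i=1: r=2*2+1=5, c=grp=0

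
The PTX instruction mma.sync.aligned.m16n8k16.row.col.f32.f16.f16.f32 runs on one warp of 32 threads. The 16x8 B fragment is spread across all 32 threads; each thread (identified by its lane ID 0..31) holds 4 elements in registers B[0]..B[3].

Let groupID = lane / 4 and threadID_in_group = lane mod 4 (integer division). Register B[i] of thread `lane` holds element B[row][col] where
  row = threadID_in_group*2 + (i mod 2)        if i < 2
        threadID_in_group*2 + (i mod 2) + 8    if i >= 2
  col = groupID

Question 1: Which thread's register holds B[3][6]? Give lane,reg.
25,1

c:6=>grp=6  r:3=>rB=0,tig=1,lo=1
L=6*4+1=25  i=0*2+1=1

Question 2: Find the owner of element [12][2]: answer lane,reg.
c: 2->gid=2  r: 12->r8=1,tid=2,i&1=0
L=2*4+2=10  i=1*2+0=2

10,2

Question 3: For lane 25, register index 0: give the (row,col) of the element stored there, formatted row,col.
L=25=>grp=25>>2=6, tig=25&3=1
[0]=>row 1·2+0+0=2  col grp=6

2,6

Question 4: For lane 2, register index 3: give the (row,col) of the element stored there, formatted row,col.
13,0

lane 2: G=0 (2/4), T=2 (2%4)
i=3: r=2*2+1+8=13, c=G=0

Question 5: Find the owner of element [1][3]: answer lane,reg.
12,1

c=3→G=3  r=1→rhi=0,T=0,p=1
L=3*4+0=12  i=0*2+1=1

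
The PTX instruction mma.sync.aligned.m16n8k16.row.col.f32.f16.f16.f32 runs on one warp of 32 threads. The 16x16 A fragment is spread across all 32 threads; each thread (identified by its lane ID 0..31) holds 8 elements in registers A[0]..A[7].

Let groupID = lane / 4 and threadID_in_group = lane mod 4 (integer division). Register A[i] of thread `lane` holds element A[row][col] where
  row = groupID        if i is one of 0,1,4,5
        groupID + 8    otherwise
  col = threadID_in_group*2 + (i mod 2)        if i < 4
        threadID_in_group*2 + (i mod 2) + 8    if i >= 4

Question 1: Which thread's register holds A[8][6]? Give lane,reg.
r=8⇒gr=0,Rb=1  c=6⇒Cb=0,th=3,odd=0
L=0*4+3=3  i=0*4+1*2+0=2

3,2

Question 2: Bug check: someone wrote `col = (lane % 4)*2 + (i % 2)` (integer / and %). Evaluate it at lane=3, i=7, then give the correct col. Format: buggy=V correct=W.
buggy=7 correct=15

`(lane % 4)*2 + (i % 2)`[3,7]->7
L=3->gid=3>>2=0, tid=3&3=3
[7]->row 0+8=8  col 3·2+1+8=15
col: 7 vs 15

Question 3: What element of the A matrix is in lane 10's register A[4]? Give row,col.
2,12

L=10→G=10>>2=2, T=10&3=2
[4]→row 2+0=2  col 2·2+0+8=12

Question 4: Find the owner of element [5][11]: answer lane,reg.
r=5⇒gr=5,Rb=0  c=11⇒Cb=1,th=1,odd=1
L=5*4+1=21  i=1*4+0*2+1=5

21,5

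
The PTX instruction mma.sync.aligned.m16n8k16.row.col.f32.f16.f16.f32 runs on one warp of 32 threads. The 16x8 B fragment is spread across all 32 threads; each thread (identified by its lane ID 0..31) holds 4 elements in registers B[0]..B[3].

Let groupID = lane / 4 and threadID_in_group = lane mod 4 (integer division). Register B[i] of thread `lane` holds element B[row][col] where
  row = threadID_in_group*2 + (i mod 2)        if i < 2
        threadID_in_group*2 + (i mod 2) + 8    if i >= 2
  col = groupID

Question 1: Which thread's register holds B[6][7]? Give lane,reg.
31,0

c:7=>grp=7  r:6=>rB=0,tig=3,lo=0
L=7*4+3=31  i=0*2+0=0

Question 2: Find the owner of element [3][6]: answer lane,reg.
25,1

c:6=>grp=6  r:3=>rB=0,tig=1,lo=1
L=6*4+1=25  i=0*2+1=1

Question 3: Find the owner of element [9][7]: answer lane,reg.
28,3

c=7⇒gr=7  r=9⇒Rb=1,th=0,odd=1
L=7*4+0=28  i=1*2+1=3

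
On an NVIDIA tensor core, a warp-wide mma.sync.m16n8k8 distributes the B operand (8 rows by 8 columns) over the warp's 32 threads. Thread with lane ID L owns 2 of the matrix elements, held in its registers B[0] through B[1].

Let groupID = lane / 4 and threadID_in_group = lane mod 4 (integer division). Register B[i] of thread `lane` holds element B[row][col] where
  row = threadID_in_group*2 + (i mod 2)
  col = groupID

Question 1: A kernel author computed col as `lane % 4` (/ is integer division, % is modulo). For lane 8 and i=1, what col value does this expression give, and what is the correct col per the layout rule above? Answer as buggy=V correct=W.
buggy=0 correct=2

`lane % 4`[8,1]⇒0
lane 8⇒8/4=2, 8 mod 4=0
i=1  r:2·0+1⇒1  c:2
col: 0 vs 2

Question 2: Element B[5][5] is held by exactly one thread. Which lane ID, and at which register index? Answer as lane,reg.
22,1

c=5⇒gr=5  r=5⇒th=2,odd=1
L=5*4+2=22  i=1=1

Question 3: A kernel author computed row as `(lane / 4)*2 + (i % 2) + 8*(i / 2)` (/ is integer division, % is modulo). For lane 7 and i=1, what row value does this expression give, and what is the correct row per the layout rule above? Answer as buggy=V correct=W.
`(lane / 4)*2 + (i % 2) + 8*(i / 2)`[7,1]->3
7: gid=1,tid=3
[1] (3*2+1,1) = (7,1)
row: 3 vs 7

buggy=3 correct=7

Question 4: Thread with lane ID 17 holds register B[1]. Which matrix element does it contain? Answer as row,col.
3,4

17: gid=4,tid=1
[1] (1*2+1,4) = (3,4)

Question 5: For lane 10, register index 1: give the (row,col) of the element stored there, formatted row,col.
10: G=2,T=2
[1] (2*2+1,2) = (5,2)

5,2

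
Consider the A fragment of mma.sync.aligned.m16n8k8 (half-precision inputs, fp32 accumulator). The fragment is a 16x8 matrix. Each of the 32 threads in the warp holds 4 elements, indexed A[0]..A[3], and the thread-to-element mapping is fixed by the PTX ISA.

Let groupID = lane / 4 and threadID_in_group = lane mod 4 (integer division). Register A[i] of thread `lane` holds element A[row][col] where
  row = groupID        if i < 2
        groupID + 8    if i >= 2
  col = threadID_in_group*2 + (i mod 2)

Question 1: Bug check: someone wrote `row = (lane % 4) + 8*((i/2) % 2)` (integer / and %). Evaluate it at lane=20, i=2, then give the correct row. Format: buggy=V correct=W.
buggy=8 correct=13

`(lane % 4) + 8*((i/2) % 2)`[20,2]->8
lane 20->20/4=5, 20 mod 4=0
i=2  r:5+8->13  c:2·0+0->0
row: 8 vs 13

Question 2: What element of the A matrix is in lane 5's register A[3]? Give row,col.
lane 5⇒5/4=1, 5 mod 4=1
i=3  r:1+8⇒9  c:2·1+1⇒3

9,3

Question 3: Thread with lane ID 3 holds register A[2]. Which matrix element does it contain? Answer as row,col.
8,6

lane 3: gr=0 (3/4), th=3 (3%4)
i=2: r=0+8=8, c=3*2+0=6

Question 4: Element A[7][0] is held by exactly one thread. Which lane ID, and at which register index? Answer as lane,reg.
28,0

r=7⇒gr=7,Rb=0  c=0⇒th=0,odd=0
L=7*4+0=28  i=0*2+0=0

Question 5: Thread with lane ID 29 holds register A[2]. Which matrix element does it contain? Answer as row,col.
lane 29->29/4=7, 29 mod 4=1
i=2  r:7+8->15  c:2·1+0->2

15,2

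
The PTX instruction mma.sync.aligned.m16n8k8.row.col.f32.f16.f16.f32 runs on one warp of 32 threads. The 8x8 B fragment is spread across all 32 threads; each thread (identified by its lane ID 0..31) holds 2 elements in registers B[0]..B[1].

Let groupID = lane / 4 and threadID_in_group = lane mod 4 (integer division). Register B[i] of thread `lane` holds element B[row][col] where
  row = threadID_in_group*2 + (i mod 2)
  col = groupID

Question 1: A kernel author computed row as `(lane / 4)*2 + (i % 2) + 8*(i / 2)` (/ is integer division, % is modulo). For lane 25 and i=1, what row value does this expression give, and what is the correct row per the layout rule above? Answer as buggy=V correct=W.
buggy=13 correct=3

`(lane / 4)*2 + (i % 2) + 8*(i / 2)`[25,1]=>13
L=25=>grp=25>>2=6, tig=25&3=1
[1]=>row 1·2+1=3  col grp=6
row: 13 vs 3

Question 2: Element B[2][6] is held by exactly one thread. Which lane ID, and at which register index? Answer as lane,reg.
c=6⇒gr=6  r=2⇒th=1,odd=0
L=6*4+1=25  i=0=0

25,0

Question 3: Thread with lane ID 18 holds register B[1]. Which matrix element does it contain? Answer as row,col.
5,4

L=18⇒gr=18>>2=4, th=18&3=2
[1]⇒row 2·2+1=5  col gr=4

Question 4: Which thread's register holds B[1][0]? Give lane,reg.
c:0=>grp=0  r:1=>tig=0,lo=1
L=0*4+0=0  i=1=1

0,1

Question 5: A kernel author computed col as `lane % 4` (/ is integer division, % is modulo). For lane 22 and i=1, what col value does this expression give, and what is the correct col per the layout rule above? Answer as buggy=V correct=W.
buggy=2 correct=5

`lane % 4`[22,1]=>2
22: grp=5,tig=2
[1] (2*2+1,5) = (5,5)
col: 2 vs 5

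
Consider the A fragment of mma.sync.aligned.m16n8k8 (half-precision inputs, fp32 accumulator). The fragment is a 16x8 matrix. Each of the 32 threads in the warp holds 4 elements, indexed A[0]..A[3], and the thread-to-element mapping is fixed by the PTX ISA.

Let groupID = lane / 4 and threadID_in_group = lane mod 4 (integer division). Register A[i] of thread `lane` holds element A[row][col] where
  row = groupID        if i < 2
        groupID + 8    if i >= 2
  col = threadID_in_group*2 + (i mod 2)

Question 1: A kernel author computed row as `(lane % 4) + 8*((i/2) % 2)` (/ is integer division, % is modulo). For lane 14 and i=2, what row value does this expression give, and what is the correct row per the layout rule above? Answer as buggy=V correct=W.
buggy=10 correct=11

`(lane % 4) + 8*((i/2) % 2)`[14,2]→10
14: G=3,T=2
[2] (3+8,2*2+0) = (11,4)
row: 10 vs 11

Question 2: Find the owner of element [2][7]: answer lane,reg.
11,1

r=2⇒gr=2,Rb=0  c=7⇒th=3,odd=1
L=2*4+3=11  i=0*2+1=1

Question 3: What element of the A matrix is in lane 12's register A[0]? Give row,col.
3,0

L=12⇒gr=12>>2=3, th=12&3=0
[0]⇒row 3+0=3  col 0·2+0=0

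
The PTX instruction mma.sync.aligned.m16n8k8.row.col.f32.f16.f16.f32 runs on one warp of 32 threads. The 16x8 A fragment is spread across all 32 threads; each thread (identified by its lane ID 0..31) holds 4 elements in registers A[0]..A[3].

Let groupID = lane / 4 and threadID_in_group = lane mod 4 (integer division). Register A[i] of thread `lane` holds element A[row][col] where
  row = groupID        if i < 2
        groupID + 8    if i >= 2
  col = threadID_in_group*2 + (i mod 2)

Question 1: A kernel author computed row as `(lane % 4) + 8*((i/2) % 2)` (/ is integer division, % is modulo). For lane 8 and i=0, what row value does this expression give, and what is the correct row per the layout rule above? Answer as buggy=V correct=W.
buggy=0 correct=2

`(lane % 4) + 8*((i/2) % 2)`[8,0]->0
lane 8: gid=2 (8/4), tid=0 (8%4)
i=0: r=2+0=2, c=0*2+0=0
row: 0 vs 2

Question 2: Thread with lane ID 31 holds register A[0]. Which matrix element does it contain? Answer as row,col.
lane 31=>31/4=7, 31 mod 4=3
i=0  r:7+0=>7  c:2·3+0=>6

7,6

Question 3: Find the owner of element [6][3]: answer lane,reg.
25,1

r=6→G=6,rhi=0  c=3→T=1,p=1
L=6*4+1=25  i=0*2+1=1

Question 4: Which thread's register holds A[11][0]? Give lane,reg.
12,2

r=11->g=3,rb=1  c=0->t=0,b0=0
L=3*4+0=12  i=1*2+0=2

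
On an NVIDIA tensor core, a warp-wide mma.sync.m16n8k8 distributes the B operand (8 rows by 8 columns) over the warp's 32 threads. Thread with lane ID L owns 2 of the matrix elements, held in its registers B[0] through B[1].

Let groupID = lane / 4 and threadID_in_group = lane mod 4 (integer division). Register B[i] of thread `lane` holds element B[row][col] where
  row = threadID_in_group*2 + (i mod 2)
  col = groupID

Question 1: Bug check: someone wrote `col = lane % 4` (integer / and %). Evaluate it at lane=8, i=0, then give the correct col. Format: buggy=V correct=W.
buggy=0 correct=2

`lane % 4`[8,0]->0
lane 8->8/4=2, 8 mod 4=0
i=0  r:2·0+0->0  c:2
col: 0 vs 2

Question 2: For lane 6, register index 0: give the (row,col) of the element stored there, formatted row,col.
4,1

6: grp=1,tig=2
[0] (2*2+0,1) = (4,1)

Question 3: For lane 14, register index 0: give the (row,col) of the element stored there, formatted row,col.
4,3

lane 14⇒14/4=3, 14 mod 4=2
i=0  r:2·2+0⇒4  c:3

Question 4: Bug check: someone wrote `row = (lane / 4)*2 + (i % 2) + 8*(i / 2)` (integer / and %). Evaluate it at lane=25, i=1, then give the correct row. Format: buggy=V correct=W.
buggy=13 correct=3

`(lane / 4)*2 + (i % 2) + 8*(i / 2)`[25,1]->13
25: gid=6,tid=1
[1] (1*2+1,6) = (3,6)
row: 13 vs 3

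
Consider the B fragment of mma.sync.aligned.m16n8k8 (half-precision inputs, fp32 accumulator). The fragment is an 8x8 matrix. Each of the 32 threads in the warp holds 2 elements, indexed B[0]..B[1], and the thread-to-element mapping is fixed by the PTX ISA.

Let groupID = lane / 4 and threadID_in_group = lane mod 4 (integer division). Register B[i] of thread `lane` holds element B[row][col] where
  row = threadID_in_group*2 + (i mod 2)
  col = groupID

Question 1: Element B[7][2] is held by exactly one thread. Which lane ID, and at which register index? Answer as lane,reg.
11,1

c=2→G=2  r=7→T=3,p=1
L=2*4+3=11  i=1=1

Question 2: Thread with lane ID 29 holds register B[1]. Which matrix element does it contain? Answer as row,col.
3,7

lane 29: gid=7 (29/4), tid=1 (29%4)
i=1: r=1*2+1=3, c=gid=7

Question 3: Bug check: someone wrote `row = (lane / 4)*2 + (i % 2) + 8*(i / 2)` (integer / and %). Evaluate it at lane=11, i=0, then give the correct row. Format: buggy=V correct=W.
buggy=4 correct=6

`(lane / 4)*2 + (i % 2) + 8*(i / 2)`[11,0]⇒4
lane 11⇒11/4=2, 11 mod 4=3
i=0  r:2·3+0⇒6  c:2
row: 4 vs 6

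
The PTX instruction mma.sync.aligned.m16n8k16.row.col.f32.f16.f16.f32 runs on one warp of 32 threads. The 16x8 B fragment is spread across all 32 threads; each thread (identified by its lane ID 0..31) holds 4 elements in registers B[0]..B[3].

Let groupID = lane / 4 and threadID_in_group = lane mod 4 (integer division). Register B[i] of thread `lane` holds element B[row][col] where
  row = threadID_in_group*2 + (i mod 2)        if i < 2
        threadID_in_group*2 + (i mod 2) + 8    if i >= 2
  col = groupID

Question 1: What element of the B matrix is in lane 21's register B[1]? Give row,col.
3,5

lane 21: G=5 (21/4), T=1 (21%4)
i=1: r=1*2+1+0=3, c=G=5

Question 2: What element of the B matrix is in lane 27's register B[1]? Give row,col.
7,6

27: G=6,T=3
[1] (3*2+1+0,6) = (7,6)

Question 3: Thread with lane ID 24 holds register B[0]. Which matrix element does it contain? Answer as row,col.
lane 24→24/4=6, 24 mod 4=0
i=0  r:2·0+0+0→0  c:6

0,6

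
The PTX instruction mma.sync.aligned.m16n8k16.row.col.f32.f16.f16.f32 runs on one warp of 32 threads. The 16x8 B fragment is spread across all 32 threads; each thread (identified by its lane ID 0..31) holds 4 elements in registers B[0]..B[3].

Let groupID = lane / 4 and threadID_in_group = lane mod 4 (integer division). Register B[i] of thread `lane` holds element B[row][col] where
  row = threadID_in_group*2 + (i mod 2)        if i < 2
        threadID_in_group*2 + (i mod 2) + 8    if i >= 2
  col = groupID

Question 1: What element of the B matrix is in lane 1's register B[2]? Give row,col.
10,0

1: g=0,t=1
[2] (1*2+0+8,0) = (10,0)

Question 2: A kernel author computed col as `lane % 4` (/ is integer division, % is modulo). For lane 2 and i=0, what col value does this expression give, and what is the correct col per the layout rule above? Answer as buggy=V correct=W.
buggy=2 correct=0

`lane % 4`[2,0]⇒2
lane 2⇒2/4=0, 2 mod 4=2
i=0  r:2·2+0+0⇒4  c:0
col: 2 vs 0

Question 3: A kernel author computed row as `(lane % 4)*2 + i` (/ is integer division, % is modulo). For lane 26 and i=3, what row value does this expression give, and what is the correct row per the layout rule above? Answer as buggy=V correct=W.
`(lane % 4)*2 + i`[26,3]->7
lane 26: g=6 (26/4), t=2 (26%4)
i=3: r=2*2+1+8=13, c=g=6
row: 7 vs 13

buggy=7 correct=13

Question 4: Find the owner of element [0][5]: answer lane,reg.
20,0

c: 5->gid=5  r: 0->r8=0,tid=0,i&1=0
L=5*4+0=20  i=0*2+0=0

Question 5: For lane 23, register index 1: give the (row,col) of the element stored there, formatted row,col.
7,5

L=23→G=23>>2=5, T=23&3=3
[1]→row 3·2+1+0=7  col G=5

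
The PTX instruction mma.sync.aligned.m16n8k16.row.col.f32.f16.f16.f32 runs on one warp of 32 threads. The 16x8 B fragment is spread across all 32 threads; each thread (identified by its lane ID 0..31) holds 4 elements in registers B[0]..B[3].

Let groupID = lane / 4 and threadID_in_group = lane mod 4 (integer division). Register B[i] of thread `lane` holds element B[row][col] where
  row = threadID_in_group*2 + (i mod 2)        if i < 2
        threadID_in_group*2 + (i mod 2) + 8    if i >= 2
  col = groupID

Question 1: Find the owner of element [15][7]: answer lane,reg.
c=7->g=7  r=15->rb=1,t=3,b0=1
L=7*4+3=31  i=1*2+1=3

31,3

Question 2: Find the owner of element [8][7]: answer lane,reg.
28,2

c:7=>grp=7  r:8=>rB=1,tig=0,lo=0
L=7*4+0=28  i=1*2+0=2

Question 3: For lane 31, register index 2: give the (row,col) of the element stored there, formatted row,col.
14,7

lane 31: gr=7 (31/4), th=3 (31%4)
i=2: r=3*2+0+8=14, c=gr=7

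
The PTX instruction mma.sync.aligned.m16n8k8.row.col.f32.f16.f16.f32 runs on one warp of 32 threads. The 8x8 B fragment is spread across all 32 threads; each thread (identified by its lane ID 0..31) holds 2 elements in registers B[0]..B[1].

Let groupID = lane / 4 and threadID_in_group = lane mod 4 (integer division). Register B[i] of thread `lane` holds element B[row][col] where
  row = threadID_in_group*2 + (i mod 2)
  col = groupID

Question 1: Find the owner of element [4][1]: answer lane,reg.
c=1→G=1  r=4→T=2,p=0
L=1*4+2=6  i=0=0

6,0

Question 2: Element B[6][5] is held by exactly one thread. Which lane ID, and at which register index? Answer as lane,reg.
c:5=>grp=5  r:6=>tig=3,lo=0
L=5*4+3=23  i=0=0

23,0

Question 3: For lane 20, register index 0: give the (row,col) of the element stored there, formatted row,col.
0,5

lane 20=>20/4=5, 20 mod 4=0
i=0  r:2·0+0=>0  c:5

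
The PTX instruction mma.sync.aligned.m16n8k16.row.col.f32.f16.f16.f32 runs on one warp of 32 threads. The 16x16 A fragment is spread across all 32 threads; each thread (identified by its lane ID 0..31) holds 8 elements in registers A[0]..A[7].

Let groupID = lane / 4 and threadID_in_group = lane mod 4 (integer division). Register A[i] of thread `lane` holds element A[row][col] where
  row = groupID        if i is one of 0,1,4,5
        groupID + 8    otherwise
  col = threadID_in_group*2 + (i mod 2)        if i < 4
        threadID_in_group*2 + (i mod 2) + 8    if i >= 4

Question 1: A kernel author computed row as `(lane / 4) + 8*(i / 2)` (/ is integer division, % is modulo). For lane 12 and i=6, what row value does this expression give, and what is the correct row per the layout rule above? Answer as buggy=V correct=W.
buggy=27 correct=11

`(lane / 4) + 8*(i / 2)`[12,6]->27
L=12->g=12>>2=3, t=12&3=0
[6]->row 3+8=11  col 0·2+0+8=8
row: 27 vs 11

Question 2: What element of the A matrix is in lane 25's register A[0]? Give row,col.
6,2

lane 25: gr=6 (25/4), th=1 (25%4)
i=0: r=6+0=6, c=1*2+0+0=2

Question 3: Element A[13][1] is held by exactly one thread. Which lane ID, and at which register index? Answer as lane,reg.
r=13→G=5,rhi=1  c=1→chi=0,T=0,p=1
L=5*4+0=20  i=0*4+1*2+1=3

20,3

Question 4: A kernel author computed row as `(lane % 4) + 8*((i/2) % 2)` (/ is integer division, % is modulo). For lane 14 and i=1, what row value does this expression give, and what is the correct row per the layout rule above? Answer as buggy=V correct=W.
buggy=2 correct=3

`(lane % 4) + 8*((i/2) % 2)`[14,1]->2
L=14->gid=14>>2=3, tid=14&3=2
[1]->row 3+0=3  col 2·2+1+0=5
row: 2 vs 3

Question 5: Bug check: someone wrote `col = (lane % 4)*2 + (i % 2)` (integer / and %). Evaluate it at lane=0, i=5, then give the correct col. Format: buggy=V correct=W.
`(lane % 4)*2 + (i % 2)`[0,5]→1
lane 0: G=0 (0/4), T=0 (0%4)
i=5: r=0+0=0, c=0*2+1+8=9
col: 1 vs 9

buggy=1 correct=9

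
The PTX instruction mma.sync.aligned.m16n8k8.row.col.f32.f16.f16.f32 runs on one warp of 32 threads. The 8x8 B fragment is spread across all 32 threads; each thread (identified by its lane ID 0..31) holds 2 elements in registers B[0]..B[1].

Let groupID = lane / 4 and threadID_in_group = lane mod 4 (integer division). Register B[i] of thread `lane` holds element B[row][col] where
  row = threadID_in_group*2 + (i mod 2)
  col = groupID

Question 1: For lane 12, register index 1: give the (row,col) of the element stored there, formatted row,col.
1,3

lane 12->12/4=3, 12 mod 4=0
i=1  r:2·0+1->1  c:3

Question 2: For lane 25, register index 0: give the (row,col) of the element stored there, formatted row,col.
2,6

L=25->g=25>>2=6, t=25&3=1
[0]->row 1·2+0=2  col g=6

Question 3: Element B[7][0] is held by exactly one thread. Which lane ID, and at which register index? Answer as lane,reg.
3,1

c=0→G=0  r=7→T=3,p=1
L=0*4+3=3  i=1=1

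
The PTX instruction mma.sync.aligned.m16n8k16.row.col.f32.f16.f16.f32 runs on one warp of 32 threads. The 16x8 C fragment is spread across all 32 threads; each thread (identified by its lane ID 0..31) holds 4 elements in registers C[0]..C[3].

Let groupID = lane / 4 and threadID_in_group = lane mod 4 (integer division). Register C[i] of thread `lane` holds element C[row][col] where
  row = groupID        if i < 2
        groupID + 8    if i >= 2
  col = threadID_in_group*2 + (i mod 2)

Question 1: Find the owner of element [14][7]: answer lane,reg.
r=14→G=6,rhi=1  c=7→T=3,p=1
L=6*4+3=27  i=1*2+1=3

27,3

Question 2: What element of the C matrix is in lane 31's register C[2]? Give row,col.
lane 31->31/4=7, 31 mod 4=3
i=2  r:7+8->15  c:2·3+0->6

15,6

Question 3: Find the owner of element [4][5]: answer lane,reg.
18,1

r=4->g=4,rb=0  c=5->t=2,b0=1
L=4*4+2=18  i=0*2+1=1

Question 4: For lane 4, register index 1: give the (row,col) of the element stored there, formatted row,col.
4: gid=1,tid=0
[1] (1+0,0*2+1) = (1,1)

1,1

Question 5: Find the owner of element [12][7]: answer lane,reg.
19,3

r:12=>grp=4,rB=1  c:7=>tig=3,lo=1
L=4*4+3=19  i=1*2+1=3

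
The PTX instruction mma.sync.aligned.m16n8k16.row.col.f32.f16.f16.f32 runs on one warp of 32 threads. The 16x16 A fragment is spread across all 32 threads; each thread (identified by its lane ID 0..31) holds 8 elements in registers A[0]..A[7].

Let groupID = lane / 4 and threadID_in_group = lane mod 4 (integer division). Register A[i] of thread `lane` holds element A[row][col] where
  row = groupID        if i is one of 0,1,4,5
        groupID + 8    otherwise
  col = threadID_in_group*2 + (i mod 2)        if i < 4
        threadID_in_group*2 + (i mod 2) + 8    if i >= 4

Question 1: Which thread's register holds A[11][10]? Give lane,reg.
13,6

r:11=>grp=3,rB=1  c:10=>cB=1,tig=1,lo=0
L=3*4+1=13  i=1*4+1*2+0=6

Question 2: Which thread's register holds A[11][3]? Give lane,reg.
13,3

r=11⇒gr=3,Rb=1  c=3⇒Cb=0,th=1,odd=1
L=3*4+1=13  i=0*4+1*2+1=3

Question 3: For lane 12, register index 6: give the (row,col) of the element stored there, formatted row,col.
11,8

lane 12: g=3 (12/4), t=0 (12%4)
i=6: r=3+8=11, c=0*2+0+8=8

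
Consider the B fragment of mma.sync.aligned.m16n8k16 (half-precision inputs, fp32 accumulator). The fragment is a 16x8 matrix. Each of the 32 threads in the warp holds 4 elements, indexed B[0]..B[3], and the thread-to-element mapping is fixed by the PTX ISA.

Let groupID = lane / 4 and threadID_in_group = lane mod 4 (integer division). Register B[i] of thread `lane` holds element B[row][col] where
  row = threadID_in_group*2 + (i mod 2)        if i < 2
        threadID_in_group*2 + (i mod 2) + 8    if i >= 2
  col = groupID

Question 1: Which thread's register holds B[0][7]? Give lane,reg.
c=7⇒gr=7  r=0⇒Rb=0,th=0,odd=0
L=7*4+0=28  i=0*2+0=0

28,0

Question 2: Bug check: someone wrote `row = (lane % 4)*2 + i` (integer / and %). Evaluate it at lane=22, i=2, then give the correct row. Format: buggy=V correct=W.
`(lane % 4)*2 + i`[22,2]->6
22: gid=5,tid=2
[2] (2*2+0+8,5) = (12,5)
row: 6 vs 12

buggy=6 correct=12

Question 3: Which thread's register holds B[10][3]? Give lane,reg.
13,2

c=3⇒gr=3  r=10⇒Rb=1,th=1,odd=0
L=3*4+1=13  i=1*2+0=2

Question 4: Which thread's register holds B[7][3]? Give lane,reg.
c: 3->gid=3  r: 7->r8=0,tid=3,i&1=1
L=3*4+3=15  i=0*2+1=1

15,1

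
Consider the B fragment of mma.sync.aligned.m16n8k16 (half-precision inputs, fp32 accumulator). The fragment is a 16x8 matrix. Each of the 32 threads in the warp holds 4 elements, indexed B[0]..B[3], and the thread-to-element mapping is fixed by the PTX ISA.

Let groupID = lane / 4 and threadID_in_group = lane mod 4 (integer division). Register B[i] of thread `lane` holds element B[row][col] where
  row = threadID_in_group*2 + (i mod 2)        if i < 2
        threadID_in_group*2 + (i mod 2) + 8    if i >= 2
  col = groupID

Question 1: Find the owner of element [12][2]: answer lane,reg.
10,2

c:2=>grp=2  r:12=>rB=1,tig=2,lo=0
L=2*4+2=10  i=1*2+0=2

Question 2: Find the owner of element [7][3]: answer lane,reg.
c:3=>grp=3  r:7=>rB=0,tig=3,lo=1
L=3*4+3=15  i=0*2+1=1

15,1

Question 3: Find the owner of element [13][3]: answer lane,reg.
14,3

c:3=>grp=3  r:13=>rB=1,tig=2,lo=1
L=3*4+2=14  i=1*2+1=3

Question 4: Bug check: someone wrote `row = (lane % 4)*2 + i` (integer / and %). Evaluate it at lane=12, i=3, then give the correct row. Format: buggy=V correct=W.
`(lane % 4)*2 + i`[12,3]->3
L=12->g=12>>2=3, t=12&3=0
[3]->row 0·2+1+8=9  col g=3
row: 3 vs 9

buggy=3 correct=9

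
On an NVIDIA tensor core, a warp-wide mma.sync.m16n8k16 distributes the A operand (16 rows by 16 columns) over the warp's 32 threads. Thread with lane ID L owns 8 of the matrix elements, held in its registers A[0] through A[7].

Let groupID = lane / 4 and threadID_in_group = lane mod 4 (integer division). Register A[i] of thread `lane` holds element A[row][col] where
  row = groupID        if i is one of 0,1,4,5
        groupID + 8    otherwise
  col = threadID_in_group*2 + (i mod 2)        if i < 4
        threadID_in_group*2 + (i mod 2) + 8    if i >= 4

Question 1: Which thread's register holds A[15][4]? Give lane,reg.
r:15=>grp=7,rB=1  c:4=>cB=0,tig=2,lo=0
L=7*4+2=30  i=0*4+1*2+0=2

30,2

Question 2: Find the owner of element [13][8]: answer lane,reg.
r=13⇒gr=5,Rb=1  c=8⇒Cb=1,th=0,odd=0
L=5*4+0=20  i=1*4+1*2+0=6

20,6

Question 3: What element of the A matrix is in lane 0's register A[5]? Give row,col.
0,9

L=0->g=0>>2=0, t=0&3=0
[5]->row 0+0=0  col 0·2+1+8=9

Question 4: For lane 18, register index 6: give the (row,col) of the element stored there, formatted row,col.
lane 18: g=4 (18/4), t=2 (18%4)
i=6: r=4+8=12, c=2*2+0+8=12

12,12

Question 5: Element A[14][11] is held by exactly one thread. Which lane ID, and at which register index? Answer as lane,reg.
25,7

r=14->g=6,rb=1  c=11->cb=1,t=1,b0=1
L=6*4+1=25  i=1*4+1*2+1=7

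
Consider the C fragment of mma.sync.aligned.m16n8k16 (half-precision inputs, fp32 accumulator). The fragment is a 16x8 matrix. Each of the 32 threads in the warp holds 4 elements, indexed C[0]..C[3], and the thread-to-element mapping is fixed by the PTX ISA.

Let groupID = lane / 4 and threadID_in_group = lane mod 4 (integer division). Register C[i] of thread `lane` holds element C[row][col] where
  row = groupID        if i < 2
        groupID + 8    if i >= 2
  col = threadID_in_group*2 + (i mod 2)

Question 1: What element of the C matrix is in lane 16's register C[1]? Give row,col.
4,1

16: G=4,T=0
[1] (4+0,0*2+1) = (4,1)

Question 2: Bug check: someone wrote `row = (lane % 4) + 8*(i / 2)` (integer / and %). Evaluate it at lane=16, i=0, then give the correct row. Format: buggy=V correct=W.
buggy=0 correct=4

`(lane % 4) + 8*(i / 2)`[16,0]⇒0
16: gr=4,th=0
[0] (4+0,0*2+0) = (4,0)
row: 0 vs 4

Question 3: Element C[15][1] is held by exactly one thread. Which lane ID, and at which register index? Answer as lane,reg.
28,3

r: 15->gid=7,r8=1  c: 1->tid=0,i&1=1
L=7*4+0=28  i=1*2+1=3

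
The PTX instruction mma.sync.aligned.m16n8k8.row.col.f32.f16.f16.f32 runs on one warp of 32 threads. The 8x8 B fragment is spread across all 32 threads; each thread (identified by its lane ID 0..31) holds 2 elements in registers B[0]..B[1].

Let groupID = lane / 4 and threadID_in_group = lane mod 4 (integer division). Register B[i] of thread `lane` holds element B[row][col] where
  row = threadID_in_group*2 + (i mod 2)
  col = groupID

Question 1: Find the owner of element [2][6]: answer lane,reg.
c=6⇒gr=6  r=2⇒th=1,odd=0
L=6*4+1=25  i=0=0

25,0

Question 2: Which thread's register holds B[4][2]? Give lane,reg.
10,0

c:2=>grp=2  r:4=>tig=2,lo=0
L=2*4+2=10  i=0=0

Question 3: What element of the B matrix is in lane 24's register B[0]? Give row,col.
0,6

lane 24: g=6 (24/4), t=0 (24%4)
i=0: r=0*2+0=0, c=g=6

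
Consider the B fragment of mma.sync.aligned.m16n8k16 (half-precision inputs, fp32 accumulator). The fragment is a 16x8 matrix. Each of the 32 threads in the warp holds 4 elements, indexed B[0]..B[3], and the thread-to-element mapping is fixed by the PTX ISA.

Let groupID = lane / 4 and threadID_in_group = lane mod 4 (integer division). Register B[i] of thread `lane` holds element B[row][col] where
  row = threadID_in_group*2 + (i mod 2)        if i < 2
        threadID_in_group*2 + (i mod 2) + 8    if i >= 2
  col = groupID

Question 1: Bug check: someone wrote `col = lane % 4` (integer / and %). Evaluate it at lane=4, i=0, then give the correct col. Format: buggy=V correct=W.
`lane % 4`[4,0]->0
L=4->g=4>>2=1, t=4&3=0
[0]->row 0·2+0+0=0  col g=1
col: 0 vs 1

buggy=0 correct=1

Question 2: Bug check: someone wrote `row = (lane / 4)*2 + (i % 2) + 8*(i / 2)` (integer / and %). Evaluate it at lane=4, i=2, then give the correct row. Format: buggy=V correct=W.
buggy=10 correct=8

`(lane / 4)*2 + (i % 2) + 8*(i / 2)`[4,2]=>10
L=4=>grp=4>>2=1, tig=4&3=0
[2]=>row 0·2+0+8=8  col grp=1
row: 10 vs 8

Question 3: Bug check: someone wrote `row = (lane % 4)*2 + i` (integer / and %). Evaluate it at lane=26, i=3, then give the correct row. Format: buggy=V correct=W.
`(lane % 4)*2 + i`[26,3]->7
lane 26: g=6 (26/4), t=2 (26%4)
i=3: r=2*2+1+8=13, c=g=6
row: 7 vs 13

buggy=7 correct=13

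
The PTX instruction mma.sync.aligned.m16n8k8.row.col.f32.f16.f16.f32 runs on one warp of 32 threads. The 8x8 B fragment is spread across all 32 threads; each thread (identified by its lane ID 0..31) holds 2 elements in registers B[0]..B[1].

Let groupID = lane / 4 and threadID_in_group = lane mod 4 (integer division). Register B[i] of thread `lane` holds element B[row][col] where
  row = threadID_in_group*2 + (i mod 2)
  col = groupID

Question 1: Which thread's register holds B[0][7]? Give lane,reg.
28,0

c: 7->gid=7  r: 0->tid=0,i&1=0
L=7*4+0=28  i=0=0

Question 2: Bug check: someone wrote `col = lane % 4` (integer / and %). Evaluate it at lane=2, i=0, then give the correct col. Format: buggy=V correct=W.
`lane % 4`[2,0]->2
2: g=0,t=2
[0] (2*2+0,0) = (4,0)
col: 2 vs 0

buggy=2 correct=0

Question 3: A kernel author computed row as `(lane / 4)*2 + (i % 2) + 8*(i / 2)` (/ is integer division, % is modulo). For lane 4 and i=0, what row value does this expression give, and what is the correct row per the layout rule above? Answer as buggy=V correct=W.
buggy=2 correct=0

`(lane / 4)*2 + (i % 2) + 8*(i / 2)`[4,0]⇒2
L=4⇒gr=4>>2=1, th=4&3=0
[0]⇒row 0·2+0=0  col gr=1
row: 2 vs 0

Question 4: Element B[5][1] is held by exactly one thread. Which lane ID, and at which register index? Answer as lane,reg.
6,1

c=1->g=1  r=5->t=2,b0=1
L=1*4+2=6  i=1=1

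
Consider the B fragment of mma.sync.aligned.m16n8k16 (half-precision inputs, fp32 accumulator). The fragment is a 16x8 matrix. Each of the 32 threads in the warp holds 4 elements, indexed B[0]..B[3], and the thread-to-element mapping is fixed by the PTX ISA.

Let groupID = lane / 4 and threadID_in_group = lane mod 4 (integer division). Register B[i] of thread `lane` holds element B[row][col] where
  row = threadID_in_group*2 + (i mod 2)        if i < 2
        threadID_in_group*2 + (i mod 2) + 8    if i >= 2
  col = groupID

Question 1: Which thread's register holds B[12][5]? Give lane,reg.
22,2

c=5→G=5  r=12→rhi=1,T=2,p=0
L=5*4+2=22  i=1*2+0=2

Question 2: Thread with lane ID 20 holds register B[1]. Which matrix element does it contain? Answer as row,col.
L=20->gid=20>>2=5, tid=20&3=0
[1]->row 0·2+1+0=1  col gid=5

1,5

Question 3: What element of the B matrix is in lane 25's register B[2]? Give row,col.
lane 25->25/4=6, 25 mod 4=1
i=2  r:2·1+0+8->10  c:6

10,6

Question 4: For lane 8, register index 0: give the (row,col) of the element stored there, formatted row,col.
lane 8: gid=2 (8/4), tid=0 (8%4)
i=0: r=0*2+0+0=0, c=gid=2

0,2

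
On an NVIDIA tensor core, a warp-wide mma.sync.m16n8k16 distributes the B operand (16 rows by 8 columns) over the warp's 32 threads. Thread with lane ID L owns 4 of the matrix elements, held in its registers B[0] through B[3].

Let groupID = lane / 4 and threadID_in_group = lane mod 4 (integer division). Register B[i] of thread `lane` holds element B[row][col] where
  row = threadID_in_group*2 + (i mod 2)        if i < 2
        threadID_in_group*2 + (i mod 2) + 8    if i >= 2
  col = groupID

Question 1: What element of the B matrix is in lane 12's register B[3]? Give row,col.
L=12=>grp=12>>2=3, tig=12&3=0
[3]=>row 0·2+1+8=9  col grp=3

9,3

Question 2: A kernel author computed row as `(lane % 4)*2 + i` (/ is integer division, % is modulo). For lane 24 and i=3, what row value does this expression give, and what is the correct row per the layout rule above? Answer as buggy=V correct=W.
buggy=3 correct=9

`(lane % 4)*2 + i`[24,3]->3
L=24->gid=24>>2=6, tid=24&3=0
[3]->row 0·2+1+8=9  col gid=6
row: 3 vs 9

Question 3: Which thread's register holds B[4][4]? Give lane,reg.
18,0

c=4→G=4  r=4→rhi=0,T=2,p=0
L=4*4+2=18  i=0*2+0=0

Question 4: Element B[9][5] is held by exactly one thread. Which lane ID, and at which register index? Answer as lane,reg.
c=5→G=5  r=9→rhi=1,T=0,p=1
L=5*4+0=20  i=1*2+1=3

20,3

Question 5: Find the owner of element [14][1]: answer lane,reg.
7,2

c=1⇒gr=1  r=14⇒Rb=1,th=3,odd=0
L=1*4+3=7  i=1*2+0=2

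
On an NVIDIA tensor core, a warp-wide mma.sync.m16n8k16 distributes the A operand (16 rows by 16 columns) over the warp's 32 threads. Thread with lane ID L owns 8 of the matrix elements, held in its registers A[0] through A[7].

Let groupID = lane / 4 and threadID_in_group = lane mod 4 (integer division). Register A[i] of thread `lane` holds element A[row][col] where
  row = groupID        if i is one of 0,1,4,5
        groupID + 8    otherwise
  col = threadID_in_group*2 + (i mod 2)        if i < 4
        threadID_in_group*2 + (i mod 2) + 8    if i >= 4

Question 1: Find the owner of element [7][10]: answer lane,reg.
29,4

r=7->g=7,rb=0  c=10->cb=1,t=1,b0=0
L=7*4+1=29  i=1*4+0*2+0=4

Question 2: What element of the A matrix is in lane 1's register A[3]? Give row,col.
8,3

lane 1: G=0 (1/4), T=1 (1%4)
i=3: r=0+8=8, c=1*2+1+0=3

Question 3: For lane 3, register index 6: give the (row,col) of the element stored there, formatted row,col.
3: G=0,T=3
[6] (0+8,3*2+0+8) = (8,14)

8,14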